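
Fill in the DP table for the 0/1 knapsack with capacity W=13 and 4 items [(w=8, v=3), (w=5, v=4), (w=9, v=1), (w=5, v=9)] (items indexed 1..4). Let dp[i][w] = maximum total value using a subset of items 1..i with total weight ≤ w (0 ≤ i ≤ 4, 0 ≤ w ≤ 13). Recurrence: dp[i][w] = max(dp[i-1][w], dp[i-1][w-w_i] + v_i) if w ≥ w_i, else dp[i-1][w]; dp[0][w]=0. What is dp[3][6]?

4

i\w   0   1   2   3   4   5   6   7   8   9  10  11  12  13
  0   0   0   0   0   0   0   0   0   0   0   0   0   0   0
  1   0   0   0   0   0   0   0   0   3   3   3   3   3   3
  2   0   0   0   0   0   4   4   4   4   4   4   4   4   7
  3   0   0   0   0   0   4   4   4   4   4   4   4   4   7
  4   0   0   0   0   0   9   9   9   9   9  13  13  13  13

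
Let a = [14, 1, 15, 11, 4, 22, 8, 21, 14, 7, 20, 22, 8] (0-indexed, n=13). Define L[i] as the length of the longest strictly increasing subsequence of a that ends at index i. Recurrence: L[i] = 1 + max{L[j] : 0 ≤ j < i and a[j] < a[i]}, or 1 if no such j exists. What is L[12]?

   i    0    1    2    3    4    5    6    7    8    9   10   11   12
a[i]   14    1   15   11    4   22    8   21   14    7   20   22    8
L[i]    1    1    2    2    2    3    3    4    4    3    5    6    4

4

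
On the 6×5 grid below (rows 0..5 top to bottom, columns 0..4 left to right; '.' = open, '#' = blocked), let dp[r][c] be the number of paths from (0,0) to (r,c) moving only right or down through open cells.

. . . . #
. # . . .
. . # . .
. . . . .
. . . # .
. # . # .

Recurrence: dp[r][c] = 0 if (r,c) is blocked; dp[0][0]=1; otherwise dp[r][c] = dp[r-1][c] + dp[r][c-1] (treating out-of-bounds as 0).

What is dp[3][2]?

r\c   0   1   2   3   4
  0   1   1   1   1   0
  1   1   0   1   2   2
  2   1   1   0   2   4
  3   1   2   2   4   8
  4   1   3   5   0   8
  5   1   0   5   0   8

2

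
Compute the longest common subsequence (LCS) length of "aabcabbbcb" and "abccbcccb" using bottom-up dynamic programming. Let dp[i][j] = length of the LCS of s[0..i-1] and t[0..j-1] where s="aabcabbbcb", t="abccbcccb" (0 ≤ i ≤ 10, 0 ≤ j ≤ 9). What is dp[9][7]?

   ''  a  b  c  c  b  c  c  c  b
''  0  0  0  0  0  0  0  0  0  0
 a  0  1  1  1  1  1  1  1  1  1
 a  0  1  1  1  1  1  1  1  1  1
 b  0  1  2  2  2  2  2  2  2  2
 c  0  1  2  3  3  3  3  3  3  3
 a  0  1  2  3  3  3  3  3  3  3
 b  0  1  2  3  3  4  4  4  4  4
 b  0  1  2  3  3  4  4  4  4  5
 b  0  1  2  3  3  4  4  4  4  5
 c  0  1  2  3  4  4  5  5  5  5
 b  0  1  2  3  4  5  5  5  5  6

5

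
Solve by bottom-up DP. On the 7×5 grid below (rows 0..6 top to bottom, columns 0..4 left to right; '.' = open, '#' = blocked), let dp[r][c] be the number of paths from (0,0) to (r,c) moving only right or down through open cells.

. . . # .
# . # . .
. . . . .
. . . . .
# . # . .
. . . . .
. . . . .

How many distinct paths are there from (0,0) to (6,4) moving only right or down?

17

r\c   0   1   2   3   4
  0   1   1   1   0   0
  1   0   1   0   0   0
  2   0   1   1   1   1
  3   0   1   2   3   4
  4   0   1   0   3   7
  5   0   1   1   4  11
  6   0   1   2   6  17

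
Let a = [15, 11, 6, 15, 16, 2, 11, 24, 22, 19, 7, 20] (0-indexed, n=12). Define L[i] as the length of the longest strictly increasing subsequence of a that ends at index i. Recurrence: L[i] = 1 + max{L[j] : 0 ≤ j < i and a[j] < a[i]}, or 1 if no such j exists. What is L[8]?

   i    0    1    2    3    4    5    6    7    8    9   10   11
a[i]   15   11    6   15   16    2   11   24   22   19    7   20
L[i]    1    1    1    2    3    1    2    4    4    4    2    5

4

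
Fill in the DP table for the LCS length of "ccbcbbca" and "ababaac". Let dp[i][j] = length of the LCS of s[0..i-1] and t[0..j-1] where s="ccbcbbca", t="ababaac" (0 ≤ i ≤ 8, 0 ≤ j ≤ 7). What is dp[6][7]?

   ''  a  b  a  b  a  a  c
''  0  0  0  0  0  0  0  0
 c  0  0  0  0  0  0  0  1
 c  0  0  0  0  0  0  0  1
 b  0  0  1  1  1  1  1  1
 c  0  0  1  1  1  1  1  2
 b  0  0  1  1  2  2  2  2
 b  0  0  1  1  2  2  2  2
 c  0  0  1  1  2  2  2  3
 a  0  1  1  2  2  3  3  3

2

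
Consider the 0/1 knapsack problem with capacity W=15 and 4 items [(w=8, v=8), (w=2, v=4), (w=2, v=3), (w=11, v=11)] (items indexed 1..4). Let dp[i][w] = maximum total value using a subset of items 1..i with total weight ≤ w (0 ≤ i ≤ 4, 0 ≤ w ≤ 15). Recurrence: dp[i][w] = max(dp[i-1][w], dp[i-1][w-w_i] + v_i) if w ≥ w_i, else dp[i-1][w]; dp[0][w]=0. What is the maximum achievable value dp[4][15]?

18

i\w   0   1   2   3   4   5   6   7   8   9  10  11  12  13  14  15
  0   0   0   0   0   0   0   0   0   0   0   0   0   0   0   0   0
  1   0   0   0   0   0   0   0   0   8   8   8   8   8   8   8   8
  2   0   0   4   4   4   4   4   4   8   8  12  12  12  12  12  12
  3   0   0   4   4   7   7   7   7   8   8  12  12  15  15  15  15
  4   0   0   4   4   7   7   7   7   8   8  12  12  15  15  15  18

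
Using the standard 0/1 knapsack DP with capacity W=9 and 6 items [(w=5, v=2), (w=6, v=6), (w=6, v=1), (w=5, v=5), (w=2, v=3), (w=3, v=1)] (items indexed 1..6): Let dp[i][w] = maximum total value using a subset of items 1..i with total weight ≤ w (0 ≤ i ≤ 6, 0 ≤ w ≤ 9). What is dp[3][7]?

6

i\w   0   1   2   3   4   5   6   7   8   9
  0   0   0   0   0   0   0   0   0   0   0
  1   0   0   0   0   0   2   2   2   2   2
  2   0   0   0   0   0   2   6   6   6   6
  3   0   0   0   0   0   2   6   6   6   6
  4   0   0   0   0   0   5   6   6   6   6
  5   0   0   3   3   3   5   6   8   9   9
  6   0   0   3   3   3   5   6   8   9   9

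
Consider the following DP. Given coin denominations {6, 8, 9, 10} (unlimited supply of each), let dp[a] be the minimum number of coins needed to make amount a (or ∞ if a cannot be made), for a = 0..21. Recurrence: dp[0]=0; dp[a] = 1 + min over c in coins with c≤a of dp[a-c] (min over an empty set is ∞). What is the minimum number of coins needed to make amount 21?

3

 a  0  1  2  3  4  5  6  7  8  9 10 11 12 13 14 15 16 17 18 19 20 21
dp  0  -  -  -  -  -  1  -  1  1  1  -  2  -  2  2  2  2  2  2  2  3
(- denotes ∞ / unreachable)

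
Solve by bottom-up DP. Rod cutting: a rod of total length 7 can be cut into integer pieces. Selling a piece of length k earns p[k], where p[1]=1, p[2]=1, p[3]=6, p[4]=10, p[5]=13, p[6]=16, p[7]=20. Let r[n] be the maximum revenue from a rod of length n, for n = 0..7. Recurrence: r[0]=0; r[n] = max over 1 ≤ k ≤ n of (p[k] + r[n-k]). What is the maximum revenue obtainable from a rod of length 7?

   n    0    1    2    3    4    5    6    7
r[n]    0    1    2    6   10   13   16   20

20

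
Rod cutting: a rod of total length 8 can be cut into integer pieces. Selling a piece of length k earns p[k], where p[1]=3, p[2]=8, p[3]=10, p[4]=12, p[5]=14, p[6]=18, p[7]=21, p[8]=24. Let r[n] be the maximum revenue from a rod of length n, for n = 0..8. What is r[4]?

16

   n    0    1    2    3    4    5    6    7    8
r[n]    0    3    8   11   16   19   24   27   32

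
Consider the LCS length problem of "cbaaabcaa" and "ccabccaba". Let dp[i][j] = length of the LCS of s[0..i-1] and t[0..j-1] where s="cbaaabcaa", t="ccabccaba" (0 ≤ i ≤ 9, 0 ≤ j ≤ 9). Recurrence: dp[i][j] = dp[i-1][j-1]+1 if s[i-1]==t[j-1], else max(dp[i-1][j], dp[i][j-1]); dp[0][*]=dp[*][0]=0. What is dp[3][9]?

   ''  c  c  a  b  c  c  a  b  a
''  0  0  0  0  0  0  0  0  0  0
 c  0  1  1  1  1  1  1  1  1  1
 b  0  1  1  1  2  2  2  2  2  2
 a  0  1  1  2  2  2  2  3  3  3
 a  0  1  1  2  2  2  2  3  3  4
 a  0  1  1  2  2  2  2  3  3  4
 b  0  1  1  2  3  3  3  3  4  4
 c  0  1  2  2  3  4  4  4  4  4
 a  0  1  2  3  3  4  4  5  5  5
 a  0  1  2  3  3  4  4  5  5  6

3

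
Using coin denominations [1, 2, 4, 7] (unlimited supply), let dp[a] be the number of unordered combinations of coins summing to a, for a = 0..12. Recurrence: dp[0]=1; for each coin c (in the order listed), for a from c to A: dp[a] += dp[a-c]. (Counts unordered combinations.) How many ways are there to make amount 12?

after  coin     0     1     2     3     4     5     6     7     8     9    10    11    12
          1     1     1     1     1     1     1     1     1     1     1     1     1     1
          2     1     1     2     2     3     3     4     4     5     5     6     6     7
          4     1     1     2     2     4     4     6     6     9     9    12    12    16
          7     1     1     2     2     4     4     6     7    10    11    14    16    20

20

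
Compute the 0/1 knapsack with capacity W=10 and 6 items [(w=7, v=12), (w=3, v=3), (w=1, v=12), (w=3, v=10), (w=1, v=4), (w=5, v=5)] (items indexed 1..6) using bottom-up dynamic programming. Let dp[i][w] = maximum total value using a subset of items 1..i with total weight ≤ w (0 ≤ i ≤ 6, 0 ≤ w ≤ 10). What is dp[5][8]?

29

i\w   0   1   2   3   4   5   6   7   8   9  10
  0   0   0   0   0   0   0   0   0   0   0   0
  1   0   0   0   0   0   0   0  12  12  12  12
  2   0   0   0   3   3   3   3  12  12  12  15
  3   0  12  12  12  15  15  15  15  24  24  24
  4   0  12  12  12  22  22  22  25  25  25  25
  5   0  12  16  16  22  26  26  26  29  29  29
  6   0  12  16  16  22  26  26  26  29  29  31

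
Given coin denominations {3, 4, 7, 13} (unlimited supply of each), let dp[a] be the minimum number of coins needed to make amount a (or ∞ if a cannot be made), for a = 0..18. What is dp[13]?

 a  0  1  2  3  4  5  6  7  8  9 10 11 12 13 14 15 16 17 18
dp  0  -  -  1  1  -  2  1  2  3  2  2  3  1  2  3  2  2  3
(- denotes ∞ / unreachable)

1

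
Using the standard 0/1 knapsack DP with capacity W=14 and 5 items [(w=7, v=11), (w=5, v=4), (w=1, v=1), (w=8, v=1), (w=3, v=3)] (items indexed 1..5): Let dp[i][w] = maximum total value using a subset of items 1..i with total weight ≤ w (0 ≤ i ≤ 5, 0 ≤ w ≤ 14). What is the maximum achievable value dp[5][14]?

16

i\w   0   1   2   3   4   5   6   7   8   9  10  11  12  13  14
  0   0   0   0   0   0   0   0   0   0   0   0   0   0   0   0
  1   0   0   0   0   0   0   0  11  11  11  11  11  11  11  11
  2   0   0   0   0   0   4   4  11  11  11  11  11  15  15  15
  3   0   1   1   1   1   4   5  11  12  12  12  12  15  16  16
  4   0   1   1   1   1   4   5  11  12  12  12  12  15  16  16
  5   0   1   1   3   4   4   5  11  12  12  14  15  15  16  16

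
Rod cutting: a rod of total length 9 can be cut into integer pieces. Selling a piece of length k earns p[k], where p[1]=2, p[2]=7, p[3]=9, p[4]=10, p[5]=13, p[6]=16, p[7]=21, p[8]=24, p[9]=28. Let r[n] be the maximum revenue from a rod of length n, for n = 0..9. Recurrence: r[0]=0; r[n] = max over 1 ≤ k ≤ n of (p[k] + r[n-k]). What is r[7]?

23

   n    0    1    2    3    4    5    6    7    8    9
r[n]    0    2    7    9   14   16   21   23   28   30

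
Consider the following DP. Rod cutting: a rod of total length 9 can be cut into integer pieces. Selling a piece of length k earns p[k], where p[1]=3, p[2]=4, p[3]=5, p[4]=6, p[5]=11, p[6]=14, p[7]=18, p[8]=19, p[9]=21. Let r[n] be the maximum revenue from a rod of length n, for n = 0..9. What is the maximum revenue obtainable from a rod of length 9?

27

   n    0    1    2    3    4    5    6    7    8    9
r[n]    0    3    6    9   12   15   18   21   24   27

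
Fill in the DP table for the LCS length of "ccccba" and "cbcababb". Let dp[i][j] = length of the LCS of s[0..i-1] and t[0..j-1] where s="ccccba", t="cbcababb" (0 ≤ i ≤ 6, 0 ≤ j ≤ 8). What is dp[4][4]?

2

   ''  c  b  c  a  b  a  b  b
''  0  0  0  0  0  0  0  0  0
 c  0  1  1  1  1  1  1  1  1
 c  0  1  1  2  2  2  2  2  2
 c  0  1  1  2  2  2  2  2  2
 c  0  1  1  2  2  2  2  2  2
 b  0  1  2  2  2  3  3  3  3
 a  0  1  2  2  3  3  4  4  4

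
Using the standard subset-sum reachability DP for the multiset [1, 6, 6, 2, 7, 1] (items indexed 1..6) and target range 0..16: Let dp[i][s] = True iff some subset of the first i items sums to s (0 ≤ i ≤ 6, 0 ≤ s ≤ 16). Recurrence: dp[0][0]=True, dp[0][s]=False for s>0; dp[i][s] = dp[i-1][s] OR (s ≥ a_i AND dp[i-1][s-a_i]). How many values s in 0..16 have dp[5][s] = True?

i\s   0   1   2   3   4   5   6   7   8   9  10  11  12  13  14  15  16
  0   T   F   F   F   F   F   F   F   F   F   F   F   F   F   F   F   F
  1   T   T   F   F   F   F   F   F   F   F   F   F   F   F   F   F   F
  2   T   T   F   F   F   F   T   T   F   F   F   F   F   F   F   F   F
  3   T   T   F   F   F   F   T   T   F   F   F   F   T   T   F   F   F
  4   T   T   T   T   F   F   T   T   T   T   F   F   T   T   T   T   F
  5   T   T   T   T   F   F   T   T   T   T   T   F   T   T   T   T   T
  6   T   T   T   T   T   F   T   T   T   T   T   T   T   T   T   T   T

14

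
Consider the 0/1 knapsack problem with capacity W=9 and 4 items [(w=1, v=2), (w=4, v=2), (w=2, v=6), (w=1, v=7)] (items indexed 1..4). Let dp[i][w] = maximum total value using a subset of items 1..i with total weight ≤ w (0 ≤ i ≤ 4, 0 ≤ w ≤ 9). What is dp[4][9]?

i\w   0   1   2   3   4   5   6   7   8   9
  0   0   0   0   0   0   0   0   0   0   0
  1   0   2   2   2   2   2   2   2   2   2
  2   0   2   2   2   2   4   4   4   4   4
  3   0   2   6   8   8   8   8  10  10  10
  4   0   7   9  13  15  15  15  15  17  17

17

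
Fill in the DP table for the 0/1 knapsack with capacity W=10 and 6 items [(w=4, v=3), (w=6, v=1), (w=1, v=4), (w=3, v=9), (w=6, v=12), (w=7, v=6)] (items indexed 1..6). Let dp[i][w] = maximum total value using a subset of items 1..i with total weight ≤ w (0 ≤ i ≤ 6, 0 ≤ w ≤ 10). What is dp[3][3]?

4

i\w   0   1   2   3   4   5   6   7   8   9  10
  0   0   0   0   0   0   0   0   0   0   0   0
  1   0   0   0   0   3   3   3   3   3   3   3
  2   0   0   0   0   3   3   3   3   3   3   4
  3   0   4   4   4   4   7   7   7   7   7   7
  4   0   4   4   9  13  13  13  13  16  16  16
  5   0   4   4   9  13  13  13  16  16  21  25
  6   0   4   4   9  13  13  13  16  16  21  25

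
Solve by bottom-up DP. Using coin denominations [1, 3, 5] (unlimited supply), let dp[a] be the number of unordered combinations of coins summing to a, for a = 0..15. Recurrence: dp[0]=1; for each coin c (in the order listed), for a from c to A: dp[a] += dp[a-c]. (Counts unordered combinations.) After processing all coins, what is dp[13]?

after  coin     0     1     2     3     4     5     6     7     8     9    10    11    12    13    14    15
          1     1     1     1     1     1     1     1     1     1     1     1     1     1     1     1     1
          3     1     1     1     2     2     2     3     3     3     4     4     4     5     5     5     6
          5     1     1     1     2     2     3     4     4     5     6     7     8     9    10    11    13

10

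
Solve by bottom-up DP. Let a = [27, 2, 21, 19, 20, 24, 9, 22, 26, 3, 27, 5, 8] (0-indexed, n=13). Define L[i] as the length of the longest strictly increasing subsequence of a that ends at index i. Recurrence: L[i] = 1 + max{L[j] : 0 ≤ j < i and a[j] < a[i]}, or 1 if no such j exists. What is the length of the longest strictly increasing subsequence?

   i    0    1    2    3    4    5    6    7    8    9   10   11   12
a[i]   27    2   21   19   20   24    9   22   26    3   27    5    8
L[i]    1    1    2    2    3    4    2    4    5    2    6    3    4

6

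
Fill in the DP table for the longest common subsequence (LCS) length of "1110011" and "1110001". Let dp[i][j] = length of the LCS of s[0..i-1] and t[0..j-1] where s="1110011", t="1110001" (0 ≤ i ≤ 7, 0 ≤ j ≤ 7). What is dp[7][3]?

3

   ''  1  1  1  0  0  0  1
''  0  0  0  0  0  0  0  0
 1  0  1  1  1  1  1  1  1
 1  0  1  2  2  2  2  2  2
 1  0  1  2  3  3  3  3  3
 0  0  1  2  3  4  4  4  4
 0  0  1  2  3  4  5  5  5
 1  0  1  2  3  4  5  5  6
 1  0  1  2  3  4  5  5  6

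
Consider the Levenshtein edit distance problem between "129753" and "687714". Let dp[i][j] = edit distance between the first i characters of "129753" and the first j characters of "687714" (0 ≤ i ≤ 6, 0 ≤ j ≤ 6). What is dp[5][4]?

4

   ''  6  8  7  7  1  4
''  0  1  2  3  4  5  6
 1  1  1  2  3  4  4  5
 2  2  2  2  3  4  5  5
 9  3  3  3  3  4  5  6
 7  4  4  4  3  3  4  5
 5  5  5  5  4  4  4  5
 3  6  6  6  5  5  5  5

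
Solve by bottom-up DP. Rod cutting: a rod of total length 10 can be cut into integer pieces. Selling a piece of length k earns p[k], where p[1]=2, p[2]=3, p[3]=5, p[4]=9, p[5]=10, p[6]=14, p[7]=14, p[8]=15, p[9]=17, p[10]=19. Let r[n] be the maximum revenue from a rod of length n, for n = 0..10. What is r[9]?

20

   n    0    1    2    3    4    5    6    7    8    9   10
r[n]    0    2    4    6    9   11   14   16   18   20   23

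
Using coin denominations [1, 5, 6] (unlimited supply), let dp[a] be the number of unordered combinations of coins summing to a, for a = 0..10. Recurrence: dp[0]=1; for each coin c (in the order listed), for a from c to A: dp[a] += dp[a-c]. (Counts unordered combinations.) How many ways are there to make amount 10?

after  coin     0     1     2     3     4     5     6     7     8     9    10
          1     1     1     1     1     1     1     1     1     1     1     1
          5     1     1     1     1     1     2     2     2     2     2     3
          6     1     1     1     1     1     2     3     3     3     3     4

4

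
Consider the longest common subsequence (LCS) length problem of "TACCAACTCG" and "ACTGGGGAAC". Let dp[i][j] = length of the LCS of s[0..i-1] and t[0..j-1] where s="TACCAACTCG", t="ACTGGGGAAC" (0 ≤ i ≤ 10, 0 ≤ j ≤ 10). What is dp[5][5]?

   ''  A  C  T  G  G  G  G  A  A  C
''  0  0  0  0  0  0  0  0  0  0  0
 T  0  0  0  1  1  1  1  1  1  1  1
 A  0  1  1  1  1  1  1  1  2  2  2
 C  0  1  2  2  2  2  2  2  2  2  3
 C  0  1  2  2  2  2  2  2  2  2  3
 A  0  1  2  2  2  2  2  2  3  3  3
 A  0  1  2  2  2  2  2  2  3  4  4
 C  0  1  2  2  2  2  2  2  3  4  5
 T  0  1  2  3  3  3  3  3  3  4  5
 C  0  1  2  3  3  3  3  3  3  4  5
 G  0  1  2  3  4  4  4  4  4  4  5

2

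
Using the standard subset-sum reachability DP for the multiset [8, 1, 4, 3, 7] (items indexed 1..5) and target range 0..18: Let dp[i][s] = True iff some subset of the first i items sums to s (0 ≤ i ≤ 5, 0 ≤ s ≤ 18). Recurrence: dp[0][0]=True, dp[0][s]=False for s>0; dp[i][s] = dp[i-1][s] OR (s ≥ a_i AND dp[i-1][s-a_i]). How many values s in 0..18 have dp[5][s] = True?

i\s   0   1   2   3   4   5   6   7   8   9  10  11  12  13  14  15  16  17  18
  0   T   F   F   F   F   F   F   F   F   F   F   F   F   F   F   F   F   F   F
  1   T   F   F   F   F   F   F   F   T   F   F   F   F   F   F   F   F   F   F
  2   T   T   F   F   F   F   F   F   T   T   F   F   F   F   F   F   F   F   F
  3   T   T   F   F   T   T   F   F   T   T   F   F   T   T   F   F   F   F   F
  4   T   T   F   T   T   T   F   T   T   T   F   T   T   T   F   T   T   F   F
  5   T   T   F   T   T   T   F   T   T   T   T   T   T   T   T   T   T   F   T

16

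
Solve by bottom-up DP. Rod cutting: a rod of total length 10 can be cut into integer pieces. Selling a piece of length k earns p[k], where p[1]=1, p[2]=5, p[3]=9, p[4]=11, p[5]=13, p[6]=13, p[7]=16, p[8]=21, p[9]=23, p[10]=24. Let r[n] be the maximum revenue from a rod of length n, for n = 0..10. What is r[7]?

   n    0    1    2    3    4    5    6    7    8    9   10
r[n]    0    1    5    9   11   14   18   20   23   27   29

20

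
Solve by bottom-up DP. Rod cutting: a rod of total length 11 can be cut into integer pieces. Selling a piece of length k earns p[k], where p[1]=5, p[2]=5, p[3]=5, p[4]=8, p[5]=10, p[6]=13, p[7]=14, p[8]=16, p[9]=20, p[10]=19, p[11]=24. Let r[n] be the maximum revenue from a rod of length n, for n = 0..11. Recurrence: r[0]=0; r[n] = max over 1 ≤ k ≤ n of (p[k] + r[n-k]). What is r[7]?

   n    0    1    2    3    4    5    6    7    8    9   10   11
r[n]    0    5   10   15   20   25   30   35   40   45   50   55

35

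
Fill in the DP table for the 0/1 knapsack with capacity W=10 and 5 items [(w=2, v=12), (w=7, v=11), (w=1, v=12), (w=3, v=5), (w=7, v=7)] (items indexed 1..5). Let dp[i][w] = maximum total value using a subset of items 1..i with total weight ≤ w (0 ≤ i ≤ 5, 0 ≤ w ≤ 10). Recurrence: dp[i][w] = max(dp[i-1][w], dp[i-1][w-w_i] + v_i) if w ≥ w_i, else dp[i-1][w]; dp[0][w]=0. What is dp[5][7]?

i\w   0   1   2   3   4   5   6   7   8   9  10
  0   0   0   0   0   0   0   0   0   0   0   0
  1   0   0  12  12  12  12  12  12  12  12  12
  2   0   0  12  12  12  12  12  12  12  23  23
  3   0  12  12  24  24  24  24  24  24  24  35
  4   0  12  12  24  24  24  29  29  29  29  35
  5   0  12  12  24  24  24  29  29  29  29  35

29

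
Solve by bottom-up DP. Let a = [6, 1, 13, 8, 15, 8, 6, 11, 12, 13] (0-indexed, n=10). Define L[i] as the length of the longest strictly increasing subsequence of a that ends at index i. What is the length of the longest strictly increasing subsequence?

5

   i    0    1    2    3    4    5    6    7    8    9
a[i]    6    1   13    8   15    8    6   11   12   13
L[i]    1    1    2    2    3    2    2    3    4    5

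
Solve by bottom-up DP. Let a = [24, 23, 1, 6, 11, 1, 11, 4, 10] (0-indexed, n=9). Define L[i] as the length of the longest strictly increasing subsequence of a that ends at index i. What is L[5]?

   i    0    1    2    3    4    5    6    7    8
a[i]   24   23    1    6   11    1   11    4   10
L[i]    1    1    1    2    3    1    3    2    3

1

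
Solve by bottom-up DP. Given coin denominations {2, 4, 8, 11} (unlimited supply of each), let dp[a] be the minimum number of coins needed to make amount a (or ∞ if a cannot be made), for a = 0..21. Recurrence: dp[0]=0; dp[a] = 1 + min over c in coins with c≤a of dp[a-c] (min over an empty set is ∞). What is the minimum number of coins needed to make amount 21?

 a  0  1  2  3  4  5  6  7  8  9 10 11 12 13 14 15 16 17 18 19 20 21
dp  0  -  1  -  1  -  2  -  1  -  2  1  2  2  3  2  2  3  3  2  3  3
(- denotes ∞ / unreachable)

3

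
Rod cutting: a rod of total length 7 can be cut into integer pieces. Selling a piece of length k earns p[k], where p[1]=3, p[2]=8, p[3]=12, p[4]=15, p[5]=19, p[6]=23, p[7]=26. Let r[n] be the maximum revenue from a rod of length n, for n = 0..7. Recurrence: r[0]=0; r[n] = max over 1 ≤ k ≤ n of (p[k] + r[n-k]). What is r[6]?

24

   n    0    1    2    3    4    5    6    7
r[n]    0    3    8   12   16   20   24   28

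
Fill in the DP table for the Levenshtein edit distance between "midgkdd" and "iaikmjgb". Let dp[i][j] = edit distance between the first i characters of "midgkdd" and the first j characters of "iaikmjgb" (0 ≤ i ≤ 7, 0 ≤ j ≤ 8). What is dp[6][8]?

7

   ''  i  a  i  k  m  j  g  b
''  0  1  2  3  4  5  6  7  8
 m  1  1  2  3  4  4  5  6  7
 i  2  1  2  2  3  4  5  6  7
 d  3  2  2  3  3  4  5  6  7
 g  4  3  3  3  4  4  5  5  6
 k  5  4  4  4  3  4  5  6  6
 d  6  5  5  5  4  4  5  6  7
 d  7  6  6  6  5  5  5  6  7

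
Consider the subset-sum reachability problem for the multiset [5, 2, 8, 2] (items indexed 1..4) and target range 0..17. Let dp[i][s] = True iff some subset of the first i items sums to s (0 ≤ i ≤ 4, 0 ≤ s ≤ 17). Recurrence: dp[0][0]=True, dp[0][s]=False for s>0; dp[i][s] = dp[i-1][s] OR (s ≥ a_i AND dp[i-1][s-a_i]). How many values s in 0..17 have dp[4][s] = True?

12

i\s   0   1   2   3   4   5   6   7   8   9  10  11  12  13  14  15  16  17
  0   T   F   F   F   F   F   F   F   F   F   F   F   F   F   F   F   F   F
  1   T   F   F   F   F   T   F   F   F   F   F   F   F   F   F   F   F   F
  2   T   F   T   F   F   T   F   T   F   F   F   F   F   F   F   F   F   F
  3   T   F   T   F   F   T   F   T   T   F   T   F   F   T   F   T   F   F
  4   T   F   T   F   T   T   F   T   T   T   T   F   T   T   F   T   F   T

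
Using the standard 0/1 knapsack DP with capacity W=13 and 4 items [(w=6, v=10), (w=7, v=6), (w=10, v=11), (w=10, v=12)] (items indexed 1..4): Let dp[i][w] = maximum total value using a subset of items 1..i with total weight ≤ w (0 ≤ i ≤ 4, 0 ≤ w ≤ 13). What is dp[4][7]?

i\w   0   1   2   3   4   5   6   7   8   9  10  11  12  13
  0   0   0   0   0   0   0   0   0   0   0   0   0   0   0
  1   0   0   0   0   0   0  10  10  10  10  10  10  10  10
  2   0   0   0   0   0   0  10  10  10  10  10  10  10  16
  3   0   0   0   0   0   0  10  10  10  10  11  11  11  16
  4   0   0   0   0   0   0  10  10  10  10  12  12  12  16

10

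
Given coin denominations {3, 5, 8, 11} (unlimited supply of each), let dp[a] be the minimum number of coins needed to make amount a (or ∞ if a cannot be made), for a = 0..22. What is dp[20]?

 a  0  1  2  3  4  5  6  7  8  9 10 11 12 13 14 15 16 17 18 19 20 21 22
dp  0  -  -  1  -  1  2  -  1  3  2  1  4  2  2  3  2  3  3  2  4  3  2
(- denotes ∞ / unreachable)

4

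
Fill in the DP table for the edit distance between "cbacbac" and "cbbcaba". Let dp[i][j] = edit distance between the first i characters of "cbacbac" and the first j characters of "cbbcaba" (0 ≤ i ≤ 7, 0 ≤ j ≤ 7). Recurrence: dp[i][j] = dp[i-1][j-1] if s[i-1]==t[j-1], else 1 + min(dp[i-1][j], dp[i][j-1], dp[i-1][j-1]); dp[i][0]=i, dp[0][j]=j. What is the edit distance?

3

   ''  c  b  b  c  a  b  a
''  0  1  2  3  4  5  6  7
 c  1  0  1  2  3  4  5  6
 b  2  1  0  1  2  3  4  5
 a  3  2  1  1  2  2  3  4
 c  4  3  2  2  1  2  3  4
 b  5  4  3  2  2  2  2  3
 a  6  5  4  3  3  2  3  2
 c  7  6  5  4  3  3  3  3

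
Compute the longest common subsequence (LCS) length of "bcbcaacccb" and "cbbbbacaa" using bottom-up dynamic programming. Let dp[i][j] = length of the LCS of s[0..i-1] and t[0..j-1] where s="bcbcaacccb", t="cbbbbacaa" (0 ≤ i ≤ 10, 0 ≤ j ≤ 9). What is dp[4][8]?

3

   ''  c  b  b  b  b  a  c  a  a
''  0  0  0  0  0  0  0  0  0  0
 b  0  0  1  1  1  1  1  1  1  1
 c  0  1  1  1  1  1  1  2  2  2
 b  0  1  2  2  2  2  2  2  2  2
 c  0  1  2  2  2  2  2  3  3  3
 a  0  1  2  2  2  2  3  3  4  4
 a  0  1  2  2  2  2  3  3  4  5
 c  0  1  2  2  2  2  3  4  4  5
 c  0  1  2  2  2  2  3  4  4  5
 c  0  1  2  2  2  2  3  4  4  5
 b  0  1  2  3  3  3  3  4  4  5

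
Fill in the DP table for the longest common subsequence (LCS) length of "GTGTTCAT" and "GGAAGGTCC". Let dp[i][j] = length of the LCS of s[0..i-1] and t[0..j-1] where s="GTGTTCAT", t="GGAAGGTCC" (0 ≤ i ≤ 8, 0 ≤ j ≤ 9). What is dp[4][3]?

   ''  G  G  A  A  G  G  T  C  C
''  0  0  0  0  0  0  0  0  0  0
 G  0  1  1  1  1  1  1  1  1  1
 T  0  1  1  1  1  1  1  2  2  2
 G  0  1  2  2  2  2  2  2  2  2
 T  0  1  2  2  2  2  2  3  3  3
 T  0  1  2  2  2  2  2  3  3  3
 C  0  1  2  2  2  2  2  3  4  4
 A  0  1  2  3  3  3  3  3  4  4
 T  0  1  2  3  3  3  3  4  4  4

2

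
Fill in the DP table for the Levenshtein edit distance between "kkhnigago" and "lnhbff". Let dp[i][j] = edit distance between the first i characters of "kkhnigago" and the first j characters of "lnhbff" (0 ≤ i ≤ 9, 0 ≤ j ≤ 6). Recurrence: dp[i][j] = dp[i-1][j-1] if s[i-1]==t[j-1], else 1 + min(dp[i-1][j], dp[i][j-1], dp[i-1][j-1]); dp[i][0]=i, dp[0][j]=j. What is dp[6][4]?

5

   ''  l  n  h  b  f  f
''  0  1  2  3  4  5  6
 k  1  1  2  3  4  5  6
 k  2  2  2  3  4  5  6
 h  3  3  3  2  3  4  5
 n  4  4  3  3  3  4  5
 i  5  5  4  4  4  4  5
 g  6  6  5  5  5  5  5
 a  7  7  6  6  6  6  6
 g  8  8  7  7  7  7  7
 o  9  9  8  8  8  8  8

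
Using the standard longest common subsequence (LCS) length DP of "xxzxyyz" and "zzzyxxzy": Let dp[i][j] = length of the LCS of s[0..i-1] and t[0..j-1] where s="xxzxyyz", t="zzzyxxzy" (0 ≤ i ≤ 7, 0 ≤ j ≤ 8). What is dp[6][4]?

   ''  z  z  z  y  x  x  z  y
''  0  0  0  0  0  0  0  0  0
 x  0  0  0  0  0  1  1  1  1
 x  0  0  0  0  0  1  2  2  2
 z  0  1  1  1  1  1  2  3  3
 x  0  1  1  1  1  2  2  3  3
 y  0  1  1  1  2  2  2  3  4
 y  0  1  1  1  2  2  2  3  4
 z  0  1  2  2  2  2  2  3  4

2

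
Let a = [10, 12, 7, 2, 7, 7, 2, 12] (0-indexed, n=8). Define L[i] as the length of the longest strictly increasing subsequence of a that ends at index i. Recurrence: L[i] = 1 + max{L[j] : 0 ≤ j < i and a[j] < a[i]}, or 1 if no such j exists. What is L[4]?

2

   i    0    1    2    3    4    5    6    7
a[i]   10   12    7    2    7    7    2   12
L[i]    1    2    1    1    2    2    1    3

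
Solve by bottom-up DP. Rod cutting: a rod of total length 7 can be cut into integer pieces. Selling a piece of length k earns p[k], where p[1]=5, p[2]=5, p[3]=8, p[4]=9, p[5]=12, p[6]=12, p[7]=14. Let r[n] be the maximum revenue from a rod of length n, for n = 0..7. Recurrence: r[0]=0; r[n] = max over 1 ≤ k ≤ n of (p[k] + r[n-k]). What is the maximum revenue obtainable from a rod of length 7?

35

   n    0    1    2    3    4    5    6    7
r[n]    0    5   10   15   20   25   30   35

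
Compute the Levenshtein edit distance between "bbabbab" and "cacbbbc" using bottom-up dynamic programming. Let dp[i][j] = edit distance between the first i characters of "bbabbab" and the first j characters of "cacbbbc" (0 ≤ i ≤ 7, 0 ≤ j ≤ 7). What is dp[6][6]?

   ''  c  a  c  b  b  b  c
''  0  1  2  3  4  5  6  7
 b  1  1  2  3  3  4  5  6
 b  2  2  2  3  3  3  4  5
 a  3  3  2  3  4  4  4  5
 b  4  4  3  3  3  4  4  5
 b  5  5  4  4  3  3  4  5
 a  6  6  5  5  4  4  4  5
 b  7  7  6  6  5  4  4  5

4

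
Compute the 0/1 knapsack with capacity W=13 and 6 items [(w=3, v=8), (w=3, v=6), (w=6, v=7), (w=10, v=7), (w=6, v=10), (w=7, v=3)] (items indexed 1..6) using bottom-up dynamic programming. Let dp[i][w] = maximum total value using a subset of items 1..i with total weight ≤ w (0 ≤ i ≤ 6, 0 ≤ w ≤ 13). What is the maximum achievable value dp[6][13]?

24

i\w   0   1   2   3   4   5   6   7   8   9  10  11  12  13
  0   0   0   0   0   0   0   0   0   0   0   0   0   0   0
  1   0   0   0   8   8   8   8   8   8   8   8   8   8   8
  2   0   0   0   8   8   8  14  14  14  14  14  14  14  14
  3   0   0   0   8   8   8  14  14  14  15  15  15  21  21
  4   0   0   0   8   8   8  14  14  14  15  15  15  21  21
  5   0   0   0   8   8   8  14  14  14  18  18  18  24  24
  6   0   0   0   8   8   8  14  14  14  18  18  18  24  24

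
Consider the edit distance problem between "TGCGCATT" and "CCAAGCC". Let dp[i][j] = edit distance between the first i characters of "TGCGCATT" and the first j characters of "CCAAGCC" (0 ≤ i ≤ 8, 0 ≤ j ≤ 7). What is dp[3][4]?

   ''  C  C  A  A  G  C  C
''  0  1  2  3  4  5  6  7
 T  1  1  2  3  4  5  6  7
 G  2  2  2  3  4  4  5  6
 C  3  2  2  3  4  5  4  5
 G  4  3  3  3  4  4  5  5
 C  5  4  3  4  4  5  4  5
 A  6  5  4  3  4  5  5  5
 T  7  6  5  4  4  5  6  6
 T  8  7  6  5  5  5  6  7

4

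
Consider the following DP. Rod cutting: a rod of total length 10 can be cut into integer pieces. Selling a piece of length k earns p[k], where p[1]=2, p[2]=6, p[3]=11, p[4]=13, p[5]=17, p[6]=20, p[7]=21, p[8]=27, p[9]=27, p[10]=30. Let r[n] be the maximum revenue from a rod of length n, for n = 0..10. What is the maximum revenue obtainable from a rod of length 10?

35

   n    0    1    2    3    4    5    6    7    8    9   10
r[n]    0    2    6   11   13   17   22   24   28   33   35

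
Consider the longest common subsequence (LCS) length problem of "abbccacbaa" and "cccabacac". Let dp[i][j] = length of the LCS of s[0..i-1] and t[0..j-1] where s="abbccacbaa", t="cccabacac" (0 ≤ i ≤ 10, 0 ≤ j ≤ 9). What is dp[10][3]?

3

   ''  c  c  c  a  b  a  c  a  c
''  0  0  0  0  0  0  0  0  0  0
 a  0  0  0  0  1  1  1  1  1  1
 b  0  0  0  0  1  2  2  2  2  2
 b  0  0  0  0  1  2  2  2  2  2
 c  0  1  1  1  1  2  2  3  3  3
 c  0  1  2  2  2  2  2  3  3  4
 a  0  1  2  2  3  3  3  3  4  4
 c  0  1  2  3  3  3  3  4  4  5
 b  0  1  2  3  3  4  4  4  4  5
 a  0  1  2  3  4  4  5  5  5  5
 a  0  1  2  3  4  4  5  5  6  6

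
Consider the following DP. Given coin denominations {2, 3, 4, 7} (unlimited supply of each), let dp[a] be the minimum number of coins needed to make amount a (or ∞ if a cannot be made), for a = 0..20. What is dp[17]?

 a  0  1  2  3  4  5  6  7  8  9 10 11 12 13 14 15 16 17 18 19 20
dp  0  -  1  1  1  2  2  1  2  2  2  2  3  3  2  3  3  3  3  4  4
(- denotes ∞ / unreachable)

3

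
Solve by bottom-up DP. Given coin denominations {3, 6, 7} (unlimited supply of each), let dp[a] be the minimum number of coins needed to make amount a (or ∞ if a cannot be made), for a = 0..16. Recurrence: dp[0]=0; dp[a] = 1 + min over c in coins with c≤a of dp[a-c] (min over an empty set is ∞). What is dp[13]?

2

 a  0  1  2  3  4  5  6  7  8  9 10 11 12 13 14 15 16
dp  0  -  -  1  -  -  1  1  -  2  2  -  2  2  2  3  3
(- denotes ∞ / unreachable)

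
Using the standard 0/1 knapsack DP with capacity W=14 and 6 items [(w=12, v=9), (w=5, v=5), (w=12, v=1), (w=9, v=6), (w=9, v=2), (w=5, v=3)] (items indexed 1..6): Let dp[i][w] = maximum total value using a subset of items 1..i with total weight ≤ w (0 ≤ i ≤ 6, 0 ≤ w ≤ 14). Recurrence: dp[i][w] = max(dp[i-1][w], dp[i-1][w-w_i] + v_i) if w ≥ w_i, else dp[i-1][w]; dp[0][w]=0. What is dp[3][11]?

5

i\w   0   1   2   3   4   5   6   7   8   9  10  11  12  13  14
  0   0   0   0   0   0   0   0   0   0   0   0   0   0   0   0
  1   0   0   0   0   0   0   0   0   0   0   0   0   9   9   9
  2   0   0   0   0   0   5   5   5   5   5   5   5   9   9   9
  3   0   0   0   0   0   5   5   5   5   5   5   5   9   9   9
  4   0   0   0   0   0   5   5   5   5   6   6   6   9   9  11
  5   0   0   0   0   0   5   5   5   5   6   6   6   9   9  11
  6   0   0   0   0   0   5   5   5   5   6   8   8   9   9  11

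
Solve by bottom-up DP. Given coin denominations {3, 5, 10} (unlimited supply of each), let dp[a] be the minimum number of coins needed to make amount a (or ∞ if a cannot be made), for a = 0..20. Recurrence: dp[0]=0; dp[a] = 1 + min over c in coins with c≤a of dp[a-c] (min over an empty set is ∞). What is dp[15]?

2

 a  0  1  2  3  4  5  6  7  8  9 10 11 12 13 14 15 16 17 18 19 20
dp  0  -  -  1  -  1  2  -  2  3  1  3  4  2  4  2  3  5  3  4  2
(- denotes ∞ / unreachable)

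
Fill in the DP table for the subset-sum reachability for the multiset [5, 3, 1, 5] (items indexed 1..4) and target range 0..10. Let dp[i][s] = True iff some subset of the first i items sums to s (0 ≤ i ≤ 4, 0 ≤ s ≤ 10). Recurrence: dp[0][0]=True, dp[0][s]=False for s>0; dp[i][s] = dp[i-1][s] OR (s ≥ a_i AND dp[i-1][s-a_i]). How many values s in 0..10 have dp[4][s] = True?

i\s   0   1   2   3   4   5   6   7   8   9  10
  0   T   F   F   F   F   F   F   F   F   F   F
  1   T   F   F   F   F   T   F   F   F   F   F
  2   T   F   F   T   F   T   F   F   T   F   F
  3   T   T   F   T   T   T   T   F   T   T   F
  4   T   T   F   T   T   T   T   F   T   T   T

9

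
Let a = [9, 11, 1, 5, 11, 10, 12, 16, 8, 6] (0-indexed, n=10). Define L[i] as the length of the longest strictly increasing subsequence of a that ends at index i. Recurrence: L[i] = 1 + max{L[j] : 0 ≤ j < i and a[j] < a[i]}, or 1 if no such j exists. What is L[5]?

3

   i    0    1    2    3    4    5    6    7    8    9
a[i]    9   11    1    5   11   10   12   16    8    6
L[i]    1    2    1    2    3    3    4    5    3    3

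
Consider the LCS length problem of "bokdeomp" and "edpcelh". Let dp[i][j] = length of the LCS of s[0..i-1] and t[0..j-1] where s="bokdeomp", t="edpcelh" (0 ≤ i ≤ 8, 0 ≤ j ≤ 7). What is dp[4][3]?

1

   ''  e  d  p  c  e  l  h
''  0  0  0  0  0  0  0  0
 b  0  0  0  0  0  0  0  0
 o  0  0  0  0  0  0  0  0
 k  0  0  0  0  0  0  0  0
 d  0  0  1  1  1  1  1  1
 e  0  1  1  1  1  2  2  2
 o  0  1  1  1  1  2  2  2
 m  0  1  1  1  1  2  2  2
 p  0  1  1  2  2  2  2  2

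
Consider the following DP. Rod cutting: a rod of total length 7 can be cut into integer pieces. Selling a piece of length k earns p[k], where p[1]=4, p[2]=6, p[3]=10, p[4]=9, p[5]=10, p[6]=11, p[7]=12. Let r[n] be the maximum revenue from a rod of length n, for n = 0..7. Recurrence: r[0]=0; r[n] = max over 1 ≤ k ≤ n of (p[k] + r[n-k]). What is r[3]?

   n    0    1    2    3    4    5    6    7
r[n]    0    4    8   12   16   20   24   28

12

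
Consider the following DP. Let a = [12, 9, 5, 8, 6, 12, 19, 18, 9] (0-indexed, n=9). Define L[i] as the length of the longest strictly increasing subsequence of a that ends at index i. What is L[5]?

   i    0    1    2    3    4    5    6    7    8
a[i]   12    9    5    8    6   12   19   18    9
L[i]    1    1    1    2    2    3    4    4    3

3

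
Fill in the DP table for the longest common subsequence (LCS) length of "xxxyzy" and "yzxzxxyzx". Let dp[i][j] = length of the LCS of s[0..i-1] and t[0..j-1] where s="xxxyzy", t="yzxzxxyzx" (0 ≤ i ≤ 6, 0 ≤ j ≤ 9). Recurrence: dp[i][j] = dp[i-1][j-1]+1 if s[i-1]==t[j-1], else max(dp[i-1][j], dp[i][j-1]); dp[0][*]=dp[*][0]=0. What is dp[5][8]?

   ''  y  z  x  z  x  x  y  z  x
''  0  0  0  0  0  0  0  0  0  0
 x  0  0  0  1  1  1  1  1  1  1
 x  0  0  0  1  1  2  2  2  2  2
 x  0  0  0  1  1  2  3  3  3  3
 y  0  1  1  1  1  2  3  4  4  4
 z  0  1  2  2  2  2  3  4  5  5
 y  0  1  2  2  2  2  3  4  5  5

5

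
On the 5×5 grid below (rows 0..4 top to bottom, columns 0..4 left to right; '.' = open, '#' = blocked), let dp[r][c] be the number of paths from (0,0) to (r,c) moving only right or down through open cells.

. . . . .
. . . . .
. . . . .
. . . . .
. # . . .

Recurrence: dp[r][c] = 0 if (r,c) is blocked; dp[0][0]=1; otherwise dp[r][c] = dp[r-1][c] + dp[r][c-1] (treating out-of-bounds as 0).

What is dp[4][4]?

65

r\c   0   1   2   3   4
  0   1   1   1   1   1
  1   1   2   3   4   5
  2   1   3   6  10  15
  3   1   4  10  20  35
  4   1   0  10  30  65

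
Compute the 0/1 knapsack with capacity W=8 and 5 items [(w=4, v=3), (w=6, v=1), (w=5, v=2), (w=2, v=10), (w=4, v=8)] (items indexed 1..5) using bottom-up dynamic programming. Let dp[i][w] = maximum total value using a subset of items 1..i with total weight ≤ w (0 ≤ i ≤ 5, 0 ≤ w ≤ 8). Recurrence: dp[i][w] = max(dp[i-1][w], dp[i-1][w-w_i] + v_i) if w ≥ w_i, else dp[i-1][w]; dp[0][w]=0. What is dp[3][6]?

3

i\w   0   1   2   3   4   5   6   7   8
  0   0   0   0   0   0   0   0   0   0
  1   0   0   0   0   3   3   3   3   3
  2   0   0   0   0   3   3   3   3   3
  3   0   0   0   0   3   3   3   3   3
  4   0   0  10  10  10  10  13  13  13
  5   0   0  10  10  10  10  18  18  18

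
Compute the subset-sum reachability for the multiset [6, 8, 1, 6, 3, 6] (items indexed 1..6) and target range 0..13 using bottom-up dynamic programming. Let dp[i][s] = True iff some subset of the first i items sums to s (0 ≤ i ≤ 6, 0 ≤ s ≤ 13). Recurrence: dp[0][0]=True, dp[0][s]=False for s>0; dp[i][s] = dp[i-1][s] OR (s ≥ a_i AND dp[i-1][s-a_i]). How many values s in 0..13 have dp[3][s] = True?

i\s   0   1   2   3   4   5   6   7   8   9  10  11  12  13
  0   T   F   F   F   F   F   F   F   F   F   F   F   F   F
  1   T   F   F   F   F   F   T   F   F   F   F   F   F   F
  2   T   F   F   F   F   F   T   F   T   F   F   F   F   F
  3   T   T   F   F   F   F   T   T   T   T   F   F   F   F
  4   T   T   F   F   F   F   T   T   T   T   F   F   T   T
  5   T   T   F   T   T   F   T   T   T   T   T   T   T   T
  6   T   T   F   T   T   F   T   T   T   T   T   T   T   T

6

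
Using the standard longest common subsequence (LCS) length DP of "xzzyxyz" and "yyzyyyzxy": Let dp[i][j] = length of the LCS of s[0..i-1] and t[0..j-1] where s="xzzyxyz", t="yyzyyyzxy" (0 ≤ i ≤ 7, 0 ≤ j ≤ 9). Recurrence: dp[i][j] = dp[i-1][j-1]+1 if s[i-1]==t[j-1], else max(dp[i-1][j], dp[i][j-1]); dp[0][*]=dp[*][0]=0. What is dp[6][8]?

3

   ''  y  y  z  y  y  y  z  x  y
''  0  0  0  0  0  0  0  0  0  0
 x  0  0  0  0  0  0  0  0  1  1
 z  0  0  0  1  1  1  1  1  1  1
 z  0  0  0  1  1  1  1  2  2  2
 y  0  1  1  1  2  2  2  2  2  3
 x  0  1  1  1  2  2  2  2  3  3
 y  0  1  2  2  2  3  3  3  3  4
 z  0  1  2  3  3  3  3  4  4  4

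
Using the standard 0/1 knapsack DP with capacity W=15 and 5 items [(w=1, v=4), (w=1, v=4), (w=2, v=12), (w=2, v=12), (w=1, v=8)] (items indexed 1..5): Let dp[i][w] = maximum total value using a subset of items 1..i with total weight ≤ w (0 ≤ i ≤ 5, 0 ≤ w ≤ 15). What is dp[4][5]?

i\w   0   1   2   3   4   5   6   7   8   9  10  11  12  13  14  15
  0   0   0   0   0   0   0   0   0   0   0   0   0   0   0   0   0
  1   0   4   4   4   4   4   4   4   4   4   4   4   4   4   4   4
  2   0   4   8   8   8   8   8   8   8   8   8   8   8   8   8   8
  3   0   4  12  16  20  20  20  20  20  20  20  20  20  20  20  20
  4   0   4  12  16  24  28  32  32  32  32  32  32  32  32  32  32
  5   0   8  12  20  24  32  36  40  40  40  40  40  40  40  40  40

28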